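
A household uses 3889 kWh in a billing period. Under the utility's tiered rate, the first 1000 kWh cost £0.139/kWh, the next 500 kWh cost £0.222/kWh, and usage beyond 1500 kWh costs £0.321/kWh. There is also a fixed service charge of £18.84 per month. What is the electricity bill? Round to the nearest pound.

£1036

First 1000 kWh × £0.139 = £139.00
Next 500 kWh × £0.222 = £111.00
Remaining 2389 kWh × £0.321 = £766.87
Energy charge = £1,016.87; + service £18.84 = £1,035.71 ≈ £1036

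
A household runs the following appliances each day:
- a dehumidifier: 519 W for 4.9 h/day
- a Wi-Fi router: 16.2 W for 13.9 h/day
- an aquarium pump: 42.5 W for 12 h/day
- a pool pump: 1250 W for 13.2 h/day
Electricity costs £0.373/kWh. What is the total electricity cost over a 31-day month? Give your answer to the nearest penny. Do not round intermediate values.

£228.70

dehumidifier: 519 W × 4.9 h × 31 d = 78,836 Wh = 78.84 kWh
Wi-Fi router: 16.2 W × 13.9 h × 31 d = 6,981 Wh = 6.981 kWh
aquarium pump: 42.5 W × 12 h × 31 d = 15,810 Wh = 15.81 kWh
pool pump: 1250 W × 13.2 h × 31 d = 511,500 Wh = 511.5 kWh
Total energy = 78.84 + 6.981 + 15.81 + 511.5 = 613.1 kWh
Cost = 613.1 kWh × £0.373 = £228.70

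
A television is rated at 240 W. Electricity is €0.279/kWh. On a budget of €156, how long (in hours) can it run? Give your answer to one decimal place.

2329.7 h

Energy budget = €156 / €0.279 per kWh = 559.1 kWh = 559,140 Wh
Runtime = 559,140 Wh / 240 W = 2,330 h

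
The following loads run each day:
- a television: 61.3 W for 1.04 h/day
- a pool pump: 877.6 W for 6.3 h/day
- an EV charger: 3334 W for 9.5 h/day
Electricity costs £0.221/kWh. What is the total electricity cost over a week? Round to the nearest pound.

television: 61.3 W × 1.04 h × 7 d = 446 Wh = 0.4463 kWh
pool pump: 877.6 W × 6.3 h × 7 d = 38,702 Wh = 38.7 kWh
EV charger: 3334 W × 9.5 h × 7 d = 221,711 Wh = 221.7 kWh
Total energy = 0.4463 + 38.7 + 221.7 = 260.9 kWh
Cost = 260.9 kWh × £0.221 = £57.65 ≈ £58

£58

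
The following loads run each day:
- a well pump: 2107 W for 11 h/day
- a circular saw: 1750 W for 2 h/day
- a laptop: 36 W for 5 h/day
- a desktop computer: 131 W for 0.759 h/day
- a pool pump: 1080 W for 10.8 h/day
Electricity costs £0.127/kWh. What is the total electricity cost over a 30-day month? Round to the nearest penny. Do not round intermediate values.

£147.14

well pump: 2107 W × 11 h × 30 d = 695,310 Wh = 695.3 kWh
circular saw: 1750 W × 2 h × 30 d = 105,000 Wh = 105 kWh
laptop: 36 W × 5 h × 30 d = 5,400 Wh = 5.4 kWh
desktop computer: 131 W × 0.759 h × 30 d = 2,983 Wh = 2.983 kWh
pool pump: 1080 W × 10.8 h × 30 d = 349,920 Wh = 349.9 kWh
Total energy = 695.3 + 105 + 5.4 + 2.983 + 349.9 = 1,159 kWh
Cost = 1,159 kWh × £0.127 = £147.14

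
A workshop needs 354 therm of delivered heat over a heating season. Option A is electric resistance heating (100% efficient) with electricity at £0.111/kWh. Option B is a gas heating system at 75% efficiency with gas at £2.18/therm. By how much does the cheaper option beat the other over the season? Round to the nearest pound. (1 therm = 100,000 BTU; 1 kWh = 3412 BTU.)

£123

Heat load = 354 therm × 100,000 = 35,400,000 BTU
Gas: input = 35,400,000 / 0.75 = 47,200,000 BTU = 472 therm → 472 × £2.18 = £1,028.96
Electric: 35,400,000 BTU / 3412 = 10,380 kWh → × £0.111 = £1,151.64
Difference = |£1,028.96 − £1,151.64| = £122.68 ≈ £123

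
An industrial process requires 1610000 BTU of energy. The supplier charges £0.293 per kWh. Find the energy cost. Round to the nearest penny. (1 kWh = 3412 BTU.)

£138.26

1610000 BTU × (0.00029308 kWh/BTU) = 471.9 kWh
Cost = 471.9 kWh × £0.293/kWh = £138.26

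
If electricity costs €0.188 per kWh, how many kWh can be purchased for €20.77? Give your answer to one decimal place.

€20.77 / €0.188 per kWh = 110.5 kWh

110.5 kWh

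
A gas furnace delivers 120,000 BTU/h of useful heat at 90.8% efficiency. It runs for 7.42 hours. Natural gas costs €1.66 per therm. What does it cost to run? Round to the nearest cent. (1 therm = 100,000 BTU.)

€16.28

Heat delivered = 120,000 BTU/h × 7.42 h = 890,400 BTU
Gas input = 890,400 / 0.908 = 980,617 BTU
= 980,617 / 100,000 = 9.806 therm
Cost = 9.806 × €1.66/therm = €16.28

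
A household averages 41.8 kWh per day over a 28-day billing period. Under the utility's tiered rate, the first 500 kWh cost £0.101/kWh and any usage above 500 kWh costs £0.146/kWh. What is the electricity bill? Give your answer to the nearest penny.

£148.38

Usage = 41.8 kWh/day × 28 days = 1170.4 kWh
First 500 kWh × £0.101 = £50.50
Remaining 670.4 kWh × £0.146 = £97.88
Total = £148.38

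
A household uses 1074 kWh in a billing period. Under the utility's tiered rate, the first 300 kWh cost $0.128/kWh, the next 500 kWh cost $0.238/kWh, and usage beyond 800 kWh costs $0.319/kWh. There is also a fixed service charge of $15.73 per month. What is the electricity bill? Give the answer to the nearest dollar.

$261

First 300 kWh × $0.128 = $38.40
Next 500 kWh × $0.238 = $119.00
Remaining 274 kWh × $0.319 = $87.41
Energy charge = $244.81; + service $15.73 = $260.54 ≈ $261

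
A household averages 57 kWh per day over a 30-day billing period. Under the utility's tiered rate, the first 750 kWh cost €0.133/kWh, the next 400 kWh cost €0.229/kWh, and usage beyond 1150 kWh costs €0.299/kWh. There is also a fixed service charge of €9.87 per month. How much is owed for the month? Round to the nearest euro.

Usage = 57 kWh/day × 30 days = 1710 kWh
First 750 kWh × €0.133 = €99.75
Next 400 kWh × €0.229 = €91.60
Remaining 560 kWh × €0.299 = €167.44
Energy charge = €358.79; + service €9.87 = €368.66 ≈ €369

€369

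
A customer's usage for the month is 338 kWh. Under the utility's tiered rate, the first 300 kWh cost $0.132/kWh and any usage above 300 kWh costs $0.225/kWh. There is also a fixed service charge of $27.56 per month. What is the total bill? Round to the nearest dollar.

First 300 kWh × $0.132 = $39.60
Remaining 38 kWh × $0.225 = $8.55
Energy charge = $48.15; + service $27.56 = $75.71 ≈ $76

$76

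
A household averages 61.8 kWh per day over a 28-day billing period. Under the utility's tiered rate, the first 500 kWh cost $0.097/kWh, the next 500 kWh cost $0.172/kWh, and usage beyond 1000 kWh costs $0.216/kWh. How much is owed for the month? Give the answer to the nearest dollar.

$292

Usage = 61.8 kWh/day × 28 days = 1730.4 kWh
First 500 kWh × $0.097 = $48.50
Next 500 kWh × $0.172 = $86.00
Remaining 730.4 kWh × $0.216 = $157.77
Total = $292.27 ≈ $292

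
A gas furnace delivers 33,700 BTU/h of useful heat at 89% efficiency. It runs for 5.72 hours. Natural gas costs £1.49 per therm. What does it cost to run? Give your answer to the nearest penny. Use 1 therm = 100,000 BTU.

Heat delivered = 33,700 BTU/h × 5.72 h = 192,764 BTU
Gas input = 192,764 / 0.89 = 216,589 BTU
= 216,589 / 100,000 = 2.166 therm
Cost = 2.166 × £1.49/therm = £3.23

£3.23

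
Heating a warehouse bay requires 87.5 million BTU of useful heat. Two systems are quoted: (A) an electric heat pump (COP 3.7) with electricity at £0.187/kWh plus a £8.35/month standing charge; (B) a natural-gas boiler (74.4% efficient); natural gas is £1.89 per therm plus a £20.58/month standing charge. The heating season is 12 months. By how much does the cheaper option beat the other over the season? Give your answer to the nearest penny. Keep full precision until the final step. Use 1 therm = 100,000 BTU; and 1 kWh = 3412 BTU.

£1073.44

Heat load = 87.5 × 10⁶ BTU = 87,500,000 BTU
Gas: input = 87,500,000 / 0.744 = 117,607,527 BTU = 1,176 therm → 1,176 × £1.89 = £2,222.78; + 12 × £20.58 standing = £2,469.74
Heat pump: 87,500,000 BTU / 3412 = 25,640 kWh heat; / 3.7 = 6,931 kWh in → × £0.187 = £1,296.10; + 12 × £8.35 standing = £1,396.30
Difference = |£2,469.74 − £1,396.30| = £1,073.44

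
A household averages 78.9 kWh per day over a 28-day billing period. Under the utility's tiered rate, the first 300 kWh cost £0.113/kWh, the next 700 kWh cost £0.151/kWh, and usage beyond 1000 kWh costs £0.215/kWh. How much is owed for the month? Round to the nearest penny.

Usage = 78.9 kWh/day × 28 days = 2209.2 kWh
First 300 kWh × £0.113 = £33.90
Next 700 kWh × £0.151 = £105.70
Remaining 1209.2 kWh × £0.215 = £259.98
Total = £399.58

£399.58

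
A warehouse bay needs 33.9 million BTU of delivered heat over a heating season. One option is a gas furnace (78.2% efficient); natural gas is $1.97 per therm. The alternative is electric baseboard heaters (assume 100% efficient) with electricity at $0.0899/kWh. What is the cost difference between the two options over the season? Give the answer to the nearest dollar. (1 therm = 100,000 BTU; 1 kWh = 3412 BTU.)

$39

Heat load = 33.9 × 10⁶ BTU = 33,900,000 BTU
Gas: input = 33,900,000 / 0.782 = 43,350,384 BTU = 433.5 therm → 433.5 × $1.97 = $854.00
Electric: 33,900,000 BTU / 3412 = 9,936 kWh → × $0.0899 = $893.20
Difference = |$854.00 − $893.20| = $39.20 ≈ $39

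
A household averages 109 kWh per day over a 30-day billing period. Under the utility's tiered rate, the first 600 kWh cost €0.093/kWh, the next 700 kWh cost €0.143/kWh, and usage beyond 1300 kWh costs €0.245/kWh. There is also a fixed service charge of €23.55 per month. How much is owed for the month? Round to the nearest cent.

Usage = 109 kWh/day × 30 days = 3270 kWh
First 600 kWh × €0.093 = €55.80
Next 700 kWh × €0.143 = €100.10
Remaining 1970 kWh × €0.245 = €482.65
Energy charge = €638.55; + service €23.55 = €662.10

€662.10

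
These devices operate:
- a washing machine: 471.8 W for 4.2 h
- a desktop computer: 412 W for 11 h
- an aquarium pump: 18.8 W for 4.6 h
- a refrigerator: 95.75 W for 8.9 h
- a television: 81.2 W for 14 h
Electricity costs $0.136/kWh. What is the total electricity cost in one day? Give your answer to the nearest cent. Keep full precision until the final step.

washing machine: 471.8 W × 4.2 h = 1,982 Wh = 1.982 kWh
desktop computer: 412 W × 11 h = 4,532 Wh = 4.532 kWh
aquarium pump: 18.8 W × 4.6 h = 86 Wh = 0.08648 kWh
refrigerator: 95.75 W × 8.9 h = 852 Wh = 0.8522 kWh
television: 81.2 W × 14 h = 1,137 Wh = 1.137 kWh
Total energy = 1.982 + 4.532 + 0.08648 + 0.8522 + 1.137 = 8.589 kWh
Cost = 8.589 kWh × $0.136 = $1.17

$1.17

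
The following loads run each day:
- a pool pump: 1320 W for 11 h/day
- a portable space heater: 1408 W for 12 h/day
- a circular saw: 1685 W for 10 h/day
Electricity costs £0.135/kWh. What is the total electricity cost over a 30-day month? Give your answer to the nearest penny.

pool pump: 1320 W × 11 h × 30 d = 435,600 Wh = 435.6 kWh
portable space heater: 1408 W × 12 h × 30 d = 506,880 Wh = 506.9 kWh
circular saw: 1685 W × 10 h × 30 d = 505,500 Wh = 505.5 kWh
Total energy = 435.6 + 506.9 + 505.5 = 1,448 kWh
Cost = 1,448 kWh × £0.135 = £195.48

£195.48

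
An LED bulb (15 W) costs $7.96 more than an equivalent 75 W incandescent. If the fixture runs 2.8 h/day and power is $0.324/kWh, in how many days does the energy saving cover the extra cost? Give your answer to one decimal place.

Power saved = 75 − 15 = 60 W
Daily energy saved = 60 W × 2.8 h = 168 Wh = 0.168 kWh
Daily savings = 0.168 × $0.324 = $0.0544
Payback = $7.96 / $0.0544 per day = 146.2 days

146.2 days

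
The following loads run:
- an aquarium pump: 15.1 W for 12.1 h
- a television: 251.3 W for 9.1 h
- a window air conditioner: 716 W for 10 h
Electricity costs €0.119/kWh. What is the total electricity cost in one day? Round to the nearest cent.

€1.15

aquarium pump: 15.1 W × 12.1 h = 183 Wh = 0.1827 kWh
television: 251.3 W × 9.1 h = 2,287 Wh = 2.287 kWh
window air conditioner: 716 W × 10 h = 7,160 Wh = 7.16 kWh
Total energy = 0.1827 + 2.287 + 7.16 = 9.63 kWh
Cost = 9.63 kWh × €0.119 = €1.15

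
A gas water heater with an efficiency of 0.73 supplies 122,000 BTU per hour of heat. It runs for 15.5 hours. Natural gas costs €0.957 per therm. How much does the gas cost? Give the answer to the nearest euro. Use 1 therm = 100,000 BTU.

€25

Heat delivered = 122,000 BTU/h × 15.5 h = 1,891,000 BTU
Gas input = 1,891,000 / 0.73 = 2,590,411 BTU
= 2,590,411 / 100,000 = 25.9 therm
Cost = 25.9 × €0.957/therm = €24.79 ≈ €25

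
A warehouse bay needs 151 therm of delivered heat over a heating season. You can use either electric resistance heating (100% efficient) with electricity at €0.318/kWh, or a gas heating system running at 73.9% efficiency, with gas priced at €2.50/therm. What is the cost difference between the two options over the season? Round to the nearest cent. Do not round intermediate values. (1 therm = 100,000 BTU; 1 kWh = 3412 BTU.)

Heat load = 151 therm × 100,000 = 15,100,000 BTU
Gas: input = 15,100,000 / 0.739 = 20,433,018 BTU = 204.3 therm → 204.3 × €2.50 = €510.83
Electric: 15,100,000 BTU / 3412 = 4,426 kWh → × €0.318 = €1,407.33
Difference = |€510.83 − €1,407.33| = €896.50

€896.50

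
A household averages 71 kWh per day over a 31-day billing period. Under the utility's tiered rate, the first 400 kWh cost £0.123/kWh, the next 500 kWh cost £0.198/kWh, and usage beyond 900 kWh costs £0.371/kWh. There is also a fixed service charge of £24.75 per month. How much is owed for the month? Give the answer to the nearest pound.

£656

Usage = 71 kWh/day × 31 days = 2201 kWh
First 400 kWh × £0.123 = £49.20
Next 500 kWh × £0.198 = £99.00
Remaining 1301 kWh × £0.371 = £482.67
Energy charge = £630.87; + service £24.75 = £655.62 ≈ £656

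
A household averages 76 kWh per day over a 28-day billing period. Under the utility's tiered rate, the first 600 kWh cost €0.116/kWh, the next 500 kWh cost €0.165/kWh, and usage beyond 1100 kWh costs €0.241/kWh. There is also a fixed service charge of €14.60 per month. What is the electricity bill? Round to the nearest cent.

Usage = 76 kWh/day × 28 days = 2128 kWh
First 600 kWh × €0.116 = €69.60
Next 500 kWh × €0.165 = €82.50
Remaining 1028 kWh × €0.241 = €247.75
Energy charge = €399.85; + service €14.60 = €414.45

€414.45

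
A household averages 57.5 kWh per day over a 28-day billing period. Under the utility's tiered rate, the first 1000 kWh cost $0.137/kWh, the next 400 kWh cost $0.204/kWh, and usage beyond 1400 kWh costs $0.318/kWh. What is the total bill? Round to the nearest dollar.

Usage = 57.5 kWh/day × 28 days = 1610 kWh
First 1000 kWh × $0.137 = $137.00
Next 400 kWh × $0.204 = $81.60
Remaining 210 kWh × $0.318 = $66.78
Total = $285.38 ≈ $285

$285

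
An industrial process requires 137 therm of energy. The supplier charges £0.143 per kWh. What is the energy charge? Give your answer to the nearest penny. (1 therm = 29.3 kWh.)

137 therm × (29.3 kWh/therm) = 4,014 kWh
Cost = 4,014 kWh × £0.143/kWh = £574.02

£574.02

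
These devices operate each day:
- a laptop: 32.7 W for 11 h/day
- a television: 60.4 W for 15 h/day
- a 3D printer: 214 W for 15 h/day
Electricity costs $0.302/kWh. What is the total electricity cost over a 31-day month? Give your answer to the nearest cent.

laptop: 32.7 W × 11 h × 31 d = 11,151 Wh = 11.15 kWh
television: 60.4 W × 15 h × 31 d = 28,086 Wh = 28.09 kWh
3D printer: 214 W × 15 h × 31 d = 99,510 Wh = 99.51 kWh
Total energy = 11.15 + 28.09 + 99.51 = 138.7 kWh
Cost = 138.7 kWh × $0.302 = $41.90

$41.90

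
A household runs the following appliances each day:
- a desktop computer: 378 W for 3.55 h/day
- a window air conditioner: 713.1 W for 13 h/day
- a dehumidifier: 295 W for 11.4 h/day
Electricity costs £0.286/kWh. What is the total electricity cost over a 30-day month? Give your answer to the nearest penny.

£119.91

desktop computer: 378 W × 3.55 h × 30 d = 40,257 Wh = 40.26 kWh
window air conditioner: 713.1 W × 13 h × 30 d = 278,109 Wh = 278.1 kWh
dehumidifier: 295 W × 11.4 h × 30 d = 100,890 Wh = 100.9 kWh
Total energy = 40.26 + 278.1 + 100.9 = 419.3 kWh
Cost = 419.3 kWh × £0.286 = £119.91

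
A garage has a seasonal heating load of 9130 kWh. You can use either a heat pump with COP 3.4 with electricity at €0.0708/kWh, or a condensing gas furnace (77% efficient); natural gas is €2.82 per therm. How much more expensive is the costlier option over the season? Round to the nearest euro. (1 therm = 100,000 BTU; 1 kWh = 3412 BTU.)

Heat load = 9130 kWh × 3412 = 31,151,560 BTU
Gas: input = 31,151,560 / 0.770 = 40,456,571 BTU = 404.6 therm → 404.6 × €2.82 = €1,140.88
Heat pump: 31,151,560 BTU / 3412 = 9,130 kWh heat; / 3.4 = 2,685 kWh in → × €0.0708 = €190.12
Difference = |€1,140.88 − €190.12| = €950.76 ≈ €951

€951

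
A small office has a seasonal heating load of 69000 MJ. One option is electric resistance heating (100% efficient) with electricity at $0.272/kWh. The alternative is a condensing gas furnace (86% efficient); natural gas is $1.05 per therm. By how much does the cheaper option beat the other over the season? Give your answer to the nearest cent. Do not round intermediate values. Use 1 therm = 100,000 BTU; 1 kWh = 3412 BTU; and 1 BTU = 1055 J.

$4415.30

Heat load = 69000 MJ = 69,000,000,000 J / 1055 = 65,402,844 BTU
Gas: input = 65,402,844 / 0.86 = 76,049,818 BTU = 760.5 therm → 760.5 × $1.05 = $798.52
Electric: 65,402,844 BTU / 3412 = 19,170 kWh → × $0.272 = $5,213.83
Difference = |$798.52 − $5,213.83| = $4,415.30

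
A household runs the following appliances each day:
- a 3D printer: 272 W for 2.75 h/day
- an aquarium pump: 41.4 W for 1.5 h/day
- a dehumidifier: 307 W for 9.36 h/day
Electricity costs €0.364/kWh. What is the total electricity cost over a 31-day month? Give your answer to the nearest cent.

€41.57

3D printer: 272 W × 2.75 h × 31 d = 23,188 Wh = 23.19 kWh
aquarium pump: 41.4 W × 1.5 h × 31 d = 1,925 Wh = 1.925 kWh
dehumidifier: 307 W × 9.36 h × 31 d = 89,079 Wh = 89.08 kWh
Total energy = 23.19 + 1.925 + 89.08 = 114.2 kWh
Cost = 114.2 kWh × €0.364 = €41.57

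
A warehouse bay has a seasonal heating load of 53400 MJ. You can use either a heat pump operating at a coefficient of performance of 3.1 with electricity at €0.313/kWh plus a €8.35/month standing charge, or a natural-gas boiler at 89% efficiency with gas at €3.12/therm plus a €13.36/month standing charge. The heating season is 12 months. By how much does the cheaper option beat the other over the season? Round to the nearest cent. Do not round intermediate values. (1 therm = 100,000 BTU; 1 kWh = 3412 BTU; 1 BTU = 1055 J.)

€336.70

Heat load = 53400 MJ = 53,400,000,000 J / 1055 = 50,616,114 BTU
Gas: input = 50,616,114 / 0.89 = 56,872,038 BTU = 568.7 therm → 568.7 × €3.12 = €1,774.41; + 12 × €13.36 standing = €1,934.73
Heat pump: 50,616,114 BTU / 3412 = 14,830 kWh heat; / 3.1 = 4,785 kWh in → × €0.313 = €1,497.83; + 12 × €8.35 standing = €1,598.03
Difference = |€1,934.73 − €1,598.03| = €336.70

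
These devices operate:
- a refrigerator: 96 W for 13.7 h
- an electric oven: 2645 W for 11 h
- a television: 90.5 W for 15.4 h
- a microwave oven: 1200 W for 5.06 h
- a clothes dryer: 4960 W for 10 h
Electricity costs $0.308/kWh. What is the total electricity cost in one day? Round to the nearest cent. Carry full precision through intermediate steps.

refrigerator: 96 W × 13.7 h = 1,315 Wh = 1.315 kWh
electric oven: 2645 W × 11 h = 29,095 Wh = 29.09 kWh
television: 90.5 W × 15.4 h = 1,394 Wh = 1.394 kWh
microwave oven: 1200 W × 5.06 h = 6,072 Wh = 6.072 kWh
clothes dryer: 4960 W × 10 h = 49,600 Wh = 49.6 kWh
Total energy = 1.315 + 29.09 + 1.394 + 6.072 + 49.6 = 87.48 kWh
Cost = 87.48 kWh × $0.308 = $26.94

$26.94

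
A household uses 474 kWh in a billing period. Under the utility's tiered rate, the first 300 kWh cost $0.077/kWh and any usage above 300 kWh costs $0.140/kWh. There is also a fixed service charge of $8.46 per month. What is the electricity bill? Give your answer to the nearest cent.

$55.92

First 300 kWh × $0.077 = $23.10
Remaining 174 kWh × $0.140 = $24.36
Energy charge = $47.46; + service $8.46 = $55.92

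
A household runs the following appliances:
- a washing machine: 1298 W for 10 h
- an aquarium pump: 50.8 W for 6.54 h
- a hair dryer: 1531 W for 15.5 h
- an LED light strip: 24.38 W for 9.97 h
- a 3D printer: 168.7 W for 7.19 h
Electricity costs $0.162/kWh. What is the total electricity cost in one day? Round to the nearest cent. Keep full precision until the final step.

washing machine: 1298 W × 10 h = 12,980 Wh = 12.98 kWh
aquarium pump: 50.8 W × 6.54 h = 332 Wh = 0.3322 kWh
hair dryer: 1531 W × 15.5 h = 23,730 Wh = 23.73 kWh
LED light strip: 24.38 W × 9.97 h = 243 Wh = 0.2431 kWh
3D printer: 168.7 W × 7.19 h = 1,213 Wh = 1.213 kWh
Total energy = 12.98 + 0.3322 + 23.73 + 0.2431 + 1.213 = 38.5 kWh
Cost = 38.5 kWh × $0.162 = $6.24

$6.24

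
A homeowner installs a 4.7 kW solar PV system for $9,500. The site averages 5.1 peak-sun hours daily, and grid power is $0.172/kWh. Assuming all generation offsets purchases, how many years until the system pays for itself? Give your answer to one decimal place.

Daily generation = 4.7 kW × 5.1 h = 23.97 kWh
Annual generation = 23.97 × 365 = 8749 kWh
Annual savings = 8749 × $0.172 = $1,504.84
Payback = $9,500 / $1,504.84 = 6.31 years

6.3 years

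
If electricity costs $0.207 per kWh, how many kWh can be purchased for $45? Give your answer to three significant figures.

217 kWh

$45 / $0.207 per kWh = 217.4 kWh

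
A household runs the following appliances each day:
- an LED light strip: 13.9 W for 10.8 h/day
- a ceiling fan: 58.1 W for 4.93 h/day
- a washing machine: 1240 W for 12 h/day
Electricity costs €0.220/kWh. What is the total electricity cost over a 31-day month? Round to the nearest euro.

€104

LED light strip: 13.9 W × 10.8 h × 31 d = 4,654 Wh = 4.654 kWh
ceiling fan: 58.1 W × 4.93 h × 31 d = 8,879 Wh = 8.879 kWh
washing machine: 1240 W × 12 h × 31 d = 461,280 Wh = 461.3 kWh
Total energy = 4.654 + 8.879 + 461.3 = 474.8 kWh
Cost = 474.8 kWh × €0.220 = €104.46 ≈ €104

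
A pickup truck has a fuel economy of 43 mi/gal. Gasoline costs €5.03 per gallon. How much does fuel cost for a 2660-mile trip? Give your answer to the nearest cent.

Fuel = 2660 mi / 43 mpg = 61.86 gal
Cost = 61.86 gal × €5.03/gal = €311.16

€311.16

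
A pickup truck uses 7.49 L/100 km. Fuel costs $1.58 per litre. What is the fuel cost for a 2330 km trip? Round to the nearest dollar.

Fuel = 7.49 L/100 km × 2330 km / 100 = 174.5 L
Cost = 174.5 L × $1.58/L = $275.74 ≈ $276

$276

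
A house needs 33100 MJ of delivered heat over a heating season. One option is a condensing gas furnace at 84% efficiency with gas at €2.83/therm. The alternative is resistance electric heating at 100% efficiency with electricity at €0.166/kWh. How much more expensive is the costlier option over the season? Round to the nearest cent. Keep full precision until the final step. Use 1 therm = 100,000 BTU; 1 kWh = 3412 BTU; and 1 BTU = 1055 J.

Heat load = 33100 MJ = 33,100,000,000 J / 1055 = 31,374,408 BTU
Gas: input = 31,374,408 / 0.840 = 37,350,485 BTU = 373.5 therm → 373.5 × €2.83 = €1,057.02
Electric: 31,374,408 BTU / 3412 = 9,195 kWh → × €0.166 = €1,526.42
Difference = |€1,057.02 − €1,526.42| = €469.40

€469.40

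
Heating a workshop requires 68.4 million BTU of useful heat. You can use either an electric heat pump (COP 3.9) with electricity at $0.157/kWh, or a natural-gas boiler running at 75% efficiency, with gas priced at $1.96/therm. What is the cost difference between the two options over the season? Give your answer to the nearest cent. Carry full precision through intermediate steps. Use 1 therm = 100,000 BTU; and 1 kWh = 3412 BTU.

Heat load = 68.4 × 10⁶ BTU = 68,400,000 BTU
Gas: input = 68,400,000 / 0.75 = 91,200,000 BTU = 912 therm → 912 × $1.96 = $1,787.52
Heat pump: 68,400,000 BTU / 3412 = 20,050 kWh heat; / 3.9 = 5,140 kWh in → × $0.157 = $807.02
Difference = |$1,787.52 − $807.02| = $980.50

$980.50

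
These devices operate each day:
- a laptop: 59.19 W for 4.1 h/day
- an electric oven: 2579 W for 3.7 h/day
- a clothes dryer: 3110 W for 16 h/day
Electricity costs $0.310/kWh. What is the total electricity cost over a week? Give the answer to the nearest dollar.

$129

laptop: 59.19 W × 4.1 h × 7 d = 1,699 Wh = 1.699 kWh
electric oven: 2579 W × 3.7 h × 7 d = 66,796 Wh = 66.8 kWh
clothes dryer: 3110 W × 16 h × 7 d = 348,320 Wh = 348.3 kWh
Total energy = 1.699 + 66.8 + 348.3 = 416.8 kWh
Cost = 416.8 kWh × $0.310 = $129.21 ≈ $129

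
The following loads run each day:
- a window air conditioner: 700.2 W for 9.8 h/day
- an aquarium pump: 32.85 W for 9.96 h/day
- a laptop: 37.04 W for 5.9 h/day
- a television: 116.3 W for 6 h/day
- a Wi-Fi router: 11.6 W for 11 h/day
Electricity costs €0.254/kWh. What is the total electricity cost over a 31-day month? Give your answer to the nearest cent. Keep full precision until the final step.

window air conditioner: 700.2 W × 9.8 h × 31 d = 212,721 Wh = 212.7 kWh
aquarium pump: 32.85 W × 9.96 h × 31 d = 10,143 Wh = 10.14 kWh
laptop: 37.04 W × 5.9 h × 31 d = 6,775 Wh = 6.775 kWh
television: 116.3 W × 6 h × 31 d = 21,632 Wh = 21.63 kWh
Wi-Fi router: 11.6 W × 11 h × 31 d = 3,956 Wh = 3.956 kWh
Total energy = 212.7 + 10.14 + 6.775 + 21.63 + 3.956 = 255.2 kWh
Cost = 255.2 kWh × €0.254 = €64.83

€64.83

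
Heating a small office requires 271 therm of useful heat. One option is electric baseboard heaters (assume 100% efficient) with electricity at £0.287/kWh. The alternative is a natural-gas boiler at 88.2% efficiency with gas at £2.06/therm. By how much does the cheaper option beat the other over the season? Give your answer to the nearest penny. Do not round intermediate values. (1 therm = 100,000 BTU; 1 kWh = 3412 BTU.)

Heat load = 271 therm × 100,000 = 27,100,000 BTU
Gas: input = 27,100,000 / 0.882 = 30,725,624 BTU = 307.3 therm → 307.3 × £2.06 = £632.95
Electric: 27,100,000 BTU / 3412 = 7,943 kWh → × £0.287 = £2,279.51
Difference = |£632.95 − £2,279.51| = £1,646.57

£1646.57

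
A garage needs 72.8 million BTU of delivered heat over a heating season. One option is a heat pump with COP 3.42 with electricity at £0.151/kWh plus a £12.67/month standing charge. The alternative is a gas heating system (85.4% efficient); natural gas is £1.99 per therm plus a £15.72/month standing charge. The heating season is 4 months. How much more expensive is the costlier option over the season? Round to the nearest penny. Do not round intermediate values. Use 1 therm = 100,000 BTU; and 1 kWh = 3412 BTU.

£766.55

Heat load = 72.8 × 10⁶ BTU = 72,800,000 BTU
Gas: input = 72,800,000 / 0.854 = 85,245,902 BTU = 852.5 therm → 852.5 × £1.99 = £1,696.39; + 4 × £15.72 standing = £1,759.27
Heat pump: 72,800,000 BTU / 3412 = 21,340 kWh heat; / 3.42 = 6,239 kWh in → × £0.151 = £942.05; + 4 × £12.67 standing = £992.73
Difference = |£1,759.27 − £992.73| = £766.55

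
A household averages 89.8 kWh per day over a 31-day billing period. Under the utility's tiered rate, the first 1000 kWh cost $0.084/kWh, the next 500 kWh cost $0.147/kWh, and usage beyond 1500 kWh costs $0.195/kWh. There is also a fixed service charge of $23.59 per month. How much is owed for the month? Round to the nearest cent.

Usage = 89.8 kWh/day × 31 days = 2783.8 kWh
First 1000 kWh × $0.084 = $84.00
Next 500 kWh × $0.147 = $73.50
Remaining 1283.8 kWh × $0.195 = $250.34
Energy charge = $407.84; + service $23.59 = $431.43

$431.43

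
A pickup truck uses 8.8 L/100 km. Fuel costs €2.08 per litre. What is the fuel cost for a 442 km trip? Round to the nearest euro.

€81

Fuel = 8.8 L/100 km × 442 km / 100 = 38.9 L
Cost = 38.9 L × €2.08/L = €80.90 ≈ €81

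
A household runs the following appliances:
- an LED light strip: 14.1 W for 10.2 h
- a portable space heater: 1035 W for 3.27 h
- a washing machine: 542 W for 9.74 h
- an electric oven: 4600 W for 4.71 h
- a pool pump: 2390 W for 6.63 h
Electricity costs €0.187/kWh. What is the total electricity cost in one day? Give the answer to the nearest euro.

€9

LED light strip: 14.1 W × 10.2 h = 144 Wh = 0.1438 kWh
portable space heater: 1035 W × 3.27 h = 3,384 Wh = 3.384 kWh
washing machine: 542 W × 9.74 h = 5,279 Wh = 5.279 kWh
electric oven: 4600 W × 4.71 h = 21,666 Wh = 21.67 kWh
pool pump: 2390 W × 6.63 h = 15,846 Wh = 15.85 kWh
Total energy = 0.1438 + 3.384 + 5.279 + 21.67 + 15.85 = 46.32 kWh
Cost = 46.32 kWh × €0.187 = €8.66 ≈ €9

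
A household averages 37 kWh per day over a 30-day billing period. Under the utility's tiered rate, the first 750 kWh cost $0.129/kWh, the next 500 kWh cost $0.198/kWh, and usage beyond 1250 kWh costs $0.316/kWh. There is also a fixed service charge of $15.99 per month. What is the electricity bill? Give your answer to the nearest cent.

$184.02

Usage = 37 kWh/day × 30 days = 1110 kWh
First 750 kWh × $0.129 = $96.75
Next 360 kWh × $0.198 = $71.28
Remaining tier: 0 kWh (not reached)
Energy charge = $168.03; + service $15.99 = $184.02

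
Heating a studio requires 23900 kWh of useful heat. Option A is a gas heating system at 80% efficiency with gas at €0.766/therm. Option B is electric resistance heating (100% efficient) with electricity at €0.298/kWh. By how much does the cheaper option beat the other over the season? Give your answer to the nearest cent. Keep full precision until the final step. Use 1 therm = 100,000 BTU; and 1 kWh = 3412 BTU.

Heat load = 23900 kWh × 3412 = 81,546,800 BTU
Gas: input = 81,546,800 / 0.800 = 101,933,500 BTU = 1,019 therm → 1,019 × €0.766 = €780.81
Electric: 81,546,800 BTU / 3412 = 23,900 kWh → × €0.298 = €7,122.20
Difference = |€780.81 − €7,122.20| = €6,341.39

€6341.39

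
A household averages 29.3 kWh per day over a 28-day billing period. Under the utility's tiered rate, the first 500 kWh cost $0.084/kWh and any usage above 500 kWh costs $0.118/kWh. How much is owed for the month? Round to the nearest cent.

Usage = 29.3 kWh/day × 28 days = 820.4 kWh
First 500 kWh × $0.084 = $42.00
Remaining 320.4 kWh × $0.118 = $37.81
Total = $79.81

$79.81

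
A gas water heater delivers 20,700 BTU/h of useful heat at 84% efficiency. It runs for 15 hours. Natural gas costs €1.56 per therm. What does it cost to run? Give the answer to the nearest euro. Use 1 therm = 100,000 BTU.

Heat delivered = 20,700 BTU/h × 15 h = 310,500 BTU
Gas input = 310,500 / 0.84 = 369,643 BTU
= 369,643 / 100,000 = 3.696 therm
Cost = 3.696 × €1.56/therm = €5.77 ≈ €6

€6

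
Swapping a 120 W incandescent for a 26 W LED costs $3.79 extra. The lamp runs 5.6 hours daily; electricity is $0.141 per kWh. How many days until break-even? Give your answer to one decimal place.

Power saved = 120 − 26 = 94 W
Daily energy saved = 94 W × 5.6 h = 526.4 Wh = 0.5264 kWh
Daily savings = 0.5264 × $0.141 = $0.0742
Payback = $3.79 / $0.0742 per day = 51.06 days

51.1 days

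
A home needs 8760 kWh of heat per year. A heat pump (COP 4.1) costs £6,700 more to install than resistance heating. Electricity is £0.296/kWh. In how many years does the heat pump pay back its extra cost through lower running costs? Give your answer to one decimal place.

3.4 years

Resistance: 8760 kWh × £0.296 = £2,592.96/yr
Heat pump: 8760 / 4.1 = 2137 kWh in → × £0.296 = £632.43/yr
Annual savings = £1,960.53
Payback = £6,700 / £1,960.53 = 3.42 years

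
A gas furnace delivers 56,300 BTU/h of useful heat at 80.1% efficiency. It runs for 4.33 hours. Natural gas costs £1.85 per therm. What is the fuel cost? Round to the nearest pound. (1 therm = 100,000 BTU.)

Heat delivered = 56,300 BTU/h × 4.33 h = 243,779 BTU
Gas input = 243,779 / 0.801 = 304,343 BTU
= 304,343 / 100,000 = 3.043 therm
Cost = 3.043 × £1.85/therm = £5.63 ≈ £6

£6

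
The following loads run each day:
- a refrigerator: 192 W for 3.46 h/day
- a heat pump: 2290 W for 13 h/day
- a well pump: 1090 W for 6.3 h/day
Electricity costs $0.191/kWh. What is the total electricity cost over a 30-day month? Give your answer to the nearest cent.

refrigerator: 192 W × 3.46 h × 30 d = 19,930 Wh = 19.93 kWh
heat pump: 2290 W × 13 h × 30 d = 893,100 Wh = 893.1 kWh
well pump: 1090 W × 6.3 h × 30 d = 206,010 Wh = 206 kWh
Total energy = 19.93 + 893.1 + 206 = 1,119 kWh
Cost = 1,119 kWh × $0.191 = $213.74

$213.74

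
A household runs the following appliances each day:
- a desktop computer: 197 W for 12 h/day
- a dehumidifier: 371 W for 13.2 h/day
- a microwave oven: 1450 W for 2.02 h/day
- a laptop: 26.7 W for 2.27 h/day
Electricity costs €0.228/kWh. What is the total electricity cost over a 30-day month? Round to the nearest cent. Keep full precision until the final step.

desktop computer: 197 W × 12 h × 30 d = 70,920 Wh = 70.92 kWh
dehumidifier: 371 W × 13.2 h × 30 d = 146,916 Wh = 146.9 kWh
microwave oven: 1450 W × 2.02 h × 30 d = 87,870 Wh = 87.87 kWh
laptop: 26.7 W × 2.27 h × 30 d = 1,818 Wh = 1.818 kWh
Total energy = 70.92 + 146.9 + 87.87 + 1.818 = 307.5 kWh
Cost = 307.5 kWh × €0.228 = €70.12

€70.12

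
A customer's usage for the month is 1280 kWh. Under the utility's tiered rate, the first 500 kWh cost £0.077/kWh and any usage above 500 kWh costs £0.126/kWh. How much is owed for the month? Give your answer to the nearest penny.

First 500 kWh × £0.077 = £38.50
Remaining 780 kWh × £0.126 = £98.28
Total = £136.78

£136.78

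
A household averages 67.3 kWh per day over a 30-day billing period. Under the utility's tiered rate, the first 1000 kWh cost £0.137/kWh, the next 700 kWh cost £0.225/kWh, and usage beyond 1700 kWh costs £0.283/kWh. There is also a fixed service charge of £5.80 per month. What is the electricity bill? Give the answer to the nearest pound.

Usage = 67.3 kWh/day × 30 days = 2019 kWh
First 1000 kWh × £0.137 = £137.00
Next 700 kWh × £0.225 = £157.50
Remaining 319 kWh × £0.283 = £90.28
Energy charge = £384.78; + service £5.80 = £390.58 ≈ £391

£391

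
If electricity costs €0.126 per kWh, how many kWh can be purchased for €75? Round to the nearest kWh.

595 kWh

€75 / €0.126 per kWh = 595.2 kWh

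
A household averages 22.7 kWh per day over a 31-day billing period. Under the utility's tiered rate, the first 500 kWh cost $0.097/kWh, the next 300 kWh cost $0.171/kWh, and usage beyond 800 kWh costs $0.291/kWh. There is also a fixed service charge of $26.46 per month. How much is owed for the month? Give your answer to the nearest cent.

$109.79

Usage = 22.7 kWh/day × 31 days = 703.7 kWh
First 500 kWh × $0.097 = $48.50
Next 203.7 kWh × $0.171 = $34.83
Remaining tier: 0 kWh (not reached)
Energy charge = $83.33; + service $26.46 = $109.79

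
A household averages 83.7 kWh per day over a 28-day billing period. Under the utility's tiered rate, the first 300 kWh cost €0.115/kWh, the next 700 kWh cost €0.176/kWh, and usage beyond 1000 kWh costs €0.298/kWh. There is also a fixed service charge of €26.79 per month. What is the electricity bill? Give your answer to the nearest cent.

€584.88

Usage = 83.7 kWh/day × 28 days = 2343.6 kWh
First 300 kWh × €0.115 = €34.50
Next 700 kWh × €0.176 = €123.20
Remaining 1343.6 kWh × €0.298 = €400.39
Energy charge = €558.09; + service €26.79 = €584.88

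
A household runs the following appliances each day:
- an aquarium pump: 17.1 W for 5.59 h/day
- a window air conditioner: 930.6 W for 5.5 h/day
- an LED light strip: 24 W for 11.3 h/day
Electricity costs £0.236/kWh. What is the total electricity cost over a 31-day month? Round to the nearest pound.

£40

aquarium pump: 17.1 W × 5.59 h × 31 d = 2,963 Wh = 2.963 kWh
window air conditioner: 930.6 W × 5.5 h × 31 d = 158,667 Wh = 158.7 kWh
LED light strip: 24 W × 11.3 h × 31 d = 8,407 Wh = 8.407 kWh
Total energy = 2.963 + 158.7 + 8.407 = 170 kWh
Cost = 170 kWh × £0.236 = £40.13 ≈ £40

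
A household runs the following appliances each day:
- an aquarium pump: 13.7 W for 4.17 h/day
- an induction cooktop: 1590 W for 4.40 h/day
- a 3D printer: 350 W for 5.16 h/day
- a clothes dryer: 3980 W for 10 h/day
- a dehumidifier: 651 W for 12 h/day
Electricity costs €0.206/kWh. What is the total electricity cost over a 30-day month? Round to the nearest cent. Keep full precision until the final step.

aquarium pump: 13.7 W × 4.17 h × 30 d = 1,714 Wh = 1.714 kWh
induction cooktop: 1590 W × 4.40 h × 30 d = 209,880 Wh = 209.9 kWh
3D printer: 350 W × 5.16 h × 30 d = 54,180 Wh = 54.18 kWh
clothes dryer: 3980 W × 10 h × 30 d = 1,194,000 Wh = 1,194 kWh
dehumidifier: 651 W × 12 h × 30 d = 234,360 Wh = 234.4 kWh
Total energy = 1.714 + 209.9 + 54.18 + 1,194 + 234.4 = 1,694 kWh
Cost = 1,694 kWh × €0.206 = €348.99

€348.99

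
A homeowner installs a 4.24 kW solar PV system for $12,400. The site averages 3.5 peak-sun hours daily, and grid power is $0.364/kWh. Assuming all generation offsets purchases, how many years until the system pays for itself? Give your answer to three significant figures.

Daily generation = 4.24 kW × 3.5 h = 14.84 kWh
Annual generation = 14.84 × 365 = 5416.6 kWh
Annual savings = 5416.6 × $0.364 = $1,971.64
Payback = $12,400 / $1,971.64 = 6.29 years

6.29 years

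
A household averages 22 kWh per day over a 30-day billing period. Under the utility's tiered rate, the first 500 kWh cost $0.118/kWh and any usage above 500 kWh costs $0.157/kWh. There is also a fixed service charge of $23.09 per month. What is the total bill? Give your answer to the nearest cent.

Usage = 22 kWh/day × 30 days = 660 kWh
First 500 kWh × $0.118 = $59.00
Remaining 160 kWh × $0.157 = $25.12
Energy charge = $84.12; + service $23.09 = $107.21

$107.21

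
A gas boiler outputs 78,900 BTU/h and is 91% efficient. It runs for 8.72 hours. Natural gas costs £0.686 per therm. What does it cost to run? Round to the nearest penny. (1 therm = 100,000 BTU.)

Heat delivered = 78,900 BTU/h × 8.72 h = 688,008 BTU
Gas input = 688,008 / 0.91 = 756,053 BTU
= 756,053 / 100,000 = 7.561 therm
Cost = 7.561 × £0.686/therm = £5.19

£5.19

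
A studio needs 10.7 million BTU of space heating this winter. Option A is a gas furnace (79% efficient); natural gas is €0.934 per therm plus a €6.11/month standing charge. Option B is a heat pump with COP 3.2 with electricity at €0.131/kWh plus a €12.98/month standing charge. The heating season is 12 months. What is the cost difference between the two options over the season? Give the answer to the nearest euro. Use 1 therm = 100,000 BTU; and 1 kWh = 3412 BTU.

Heat load = 10.7 × 10⁶ BTU = 10,700,000 BTU
Gas: input = 10,700,000 / 0.79 = 13,544,304 BTU = 135.4 therm → 135.4 × €0.934 = €126.50; + 12 × €6.11 standing = €199.82
Heat pump: 10,700,000 BTU / 3412 = 3,136 kWh heat; / 3.2 = 980 kWh in → × €0.131 = €128.38; + 12 × €12.98 standing = €284.14
Difference = |€199.82 − €284.14| = €84.32 ≈ €84

€84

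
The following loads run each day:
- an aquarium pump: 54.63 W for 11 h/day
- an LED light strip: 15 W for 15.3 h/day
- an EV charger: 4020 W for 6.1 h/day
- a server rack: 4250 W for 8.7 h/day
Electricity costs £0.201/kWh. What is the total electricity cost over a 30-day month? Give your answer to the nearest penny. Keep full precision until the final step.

aquarium pump: 54.63 W × 11 h × 30 d = 18,028 Wh = 18.03 kWh
LED light strip: 15 W × 15.3 h × 30 d = 6,885 Wh = 6.885 kWh
EV charger: 4020 W × 6.1 h × 30 d = 735,660 Wh = 735.7 kWh
server rack: 4250 W × 8.7 h × 30 d = 1,109,250 Wh = 1,109 kWh
Total energy = 18.03 + 6.885 + 735.7 + 1,109 = 1,870 kWh
Cost = 1,870 kWh × £0.201 = £375.83

£375.83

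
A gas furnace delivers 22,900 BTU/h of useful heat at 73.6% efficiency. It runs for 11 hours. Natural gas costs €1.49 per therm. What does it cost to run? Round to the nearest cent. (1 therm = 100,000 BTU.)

Heat delivered = 22,900 BTU/h × 11 h = 251,900 BTU
Gas input = 251,900 / 0.736 = 342,255 BTU
= 342,255 / 100,000 = 3.423 therm
Cost = 3.423 × €1.49/therm = €5.10

€5.10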